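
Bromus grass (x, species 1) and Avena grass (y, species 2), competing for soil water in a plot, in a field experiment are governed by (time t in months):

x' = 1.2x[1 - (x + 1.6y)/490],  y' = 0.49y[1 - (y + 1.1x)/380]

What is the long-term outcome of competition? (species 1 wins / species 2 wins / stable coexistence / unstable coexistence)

Compare the nullcline intercepts: K1/α12 = 490/1.6 = 306 < K2 = 380; K2/α21 = 380/1.1 = 345 < K1 = 490.
Since both are reversed, neither can invade when rare; the interior point is a saddle.

unstable coexistence (outcome depends on initial conditions)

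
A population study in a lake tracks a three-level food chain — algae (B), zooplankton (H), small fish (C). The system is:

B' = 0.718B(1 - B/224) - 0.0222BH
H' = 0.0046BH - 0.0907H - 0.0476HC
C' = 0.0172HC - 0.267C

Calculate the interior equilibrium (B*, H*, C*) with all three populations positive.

From dC/dt = 0: 0.0172H* = 0.267, so H* = 15.5.
From dB/dt = 0: 0.718(1 - B*/224) = 0.0222·15.5, giving B* = 224·(1 - 0.48) = 116.
From dH/dt = 0: 0.0046·116 - 0.0907 = 0.0476C*, so C* = 0.445/0.0476 = 9.35.

B* ≈ 116, H* ≈ 15.5, C* ≈ 9.35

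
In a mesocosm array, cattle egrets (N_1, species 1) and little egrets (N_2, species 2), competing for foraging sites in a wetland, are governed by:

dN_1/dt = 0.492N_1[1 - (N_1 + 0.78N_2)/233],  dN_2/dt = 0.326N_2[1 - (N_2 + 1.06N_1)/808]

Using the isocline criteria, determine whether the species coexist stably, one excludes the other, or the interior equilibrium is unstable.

Compare the nullcline intercepts: K1/α12 = 233/0.78 = 299 < K2 = 808; K2/α21 = 808/1.06 = 762 > K1 = 233.
Since the inequalities point opposite ways, species 2 can invade but species 1 cannot.

species 2 excludes species 1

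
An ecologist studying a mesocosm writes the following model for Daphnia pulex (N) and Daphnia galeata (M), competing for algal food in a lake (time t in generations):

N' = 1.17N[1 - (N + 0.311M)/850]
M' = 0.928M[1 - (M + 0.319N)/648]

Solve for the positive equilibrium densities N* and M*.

Setting both brackets to zero gives the nullclines N + 0.311M = 850 and 0.319N + M = 648.
Substituting M = 648 - 0.319N into the first: N(1 - 0.311·0.319) = 850 - 0.311·648.
So N* = 648/0.901 = 720, and then M* = 648 - 0.319·720 = 418.

N* ≈ 720, M* ≈ 418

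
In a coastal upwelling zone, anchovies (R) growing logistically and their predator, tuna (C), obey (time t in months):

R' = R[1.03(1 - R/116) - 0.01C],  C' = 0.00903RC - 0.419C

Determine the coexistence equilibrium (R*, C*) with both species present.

From dC/dt = 0 with C > 0: 0.00903R* = 0.419, so R* = 46.4.
Substitute into dR/dt = 0: 1.03(1 - 46.4/116) = 0.01C*.
The bracket is 0.6, giving C* = 0.618/0.01 = 61.8.

R* ≈ 46.4, C* ≈ 61.8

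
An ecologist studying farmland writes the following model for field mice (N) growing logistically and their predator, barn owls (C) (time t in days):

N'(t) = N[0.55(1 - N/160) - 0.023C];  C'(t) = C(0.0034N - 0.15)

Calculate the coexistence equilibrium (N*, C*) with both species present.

N* ≈ 44.1, C* ≈ 17.3

From dC/dt = 0 with C > 0: 0.0034N* = 0.15, so N* = 44.1.
Substitute into dN/dt = 0: 0.55(1 - 44.1/160) = 0.023C*.
The bracket is 0.724, giving C* = 0.398/0.023 = 17.3.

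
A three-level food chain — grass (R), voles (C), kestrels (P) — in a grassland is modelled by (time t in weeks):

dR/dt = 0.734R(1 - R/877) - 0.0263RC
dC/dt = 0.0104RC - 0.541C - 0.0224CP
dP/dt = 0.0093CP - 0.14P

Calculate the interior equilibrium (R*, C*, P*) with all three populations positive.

From dP/dt = 0: 0.0093C* = 0.14, so C* = 15.1.
From dR/dt = 0: 0.734(1 - R*/877) = 0.0263·15.1, giving R* = 877·(1 - 0.539) = 404.
From dC/dt = 0: 0.0104·404 - 0.541 = 0.0224P*, so P* = 3.66/0.0224 = 163.

R* ≈ 404, C* ≈ 15.1, P* ≈ 163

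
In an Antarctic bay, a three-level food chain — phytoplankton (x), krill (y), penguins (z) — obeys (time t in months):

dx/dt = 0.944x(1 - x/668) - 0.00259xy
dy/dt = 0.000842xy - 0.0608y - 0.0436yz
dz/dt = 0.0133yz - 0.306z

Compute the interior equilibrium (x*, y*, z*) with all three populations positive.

From dz/dt = 0: 0.0133y* = 0.306, so y* = 23.
From dx/dt = 0: 0.944(1 - x*/668) = 0.00259·23, giving x* = 668·(1 - 0.0631) = 626.
From dy/dt = 0: 0.000842·626 - 0.0608 = 0.0436z*, so z* = 0.466/0.0436 = 10.7.

x* ≈ 626, y* ≈ 23, z* ≈ 10.7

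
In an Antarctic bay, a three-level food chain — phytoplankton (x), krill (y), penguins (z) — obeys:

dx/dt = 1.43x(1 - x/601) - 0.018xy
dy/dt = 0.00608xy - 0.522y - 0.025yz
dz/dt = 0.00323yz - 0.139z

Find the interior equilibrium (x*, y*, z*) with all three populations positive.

From dz/dt = 0: 0.00323y* = 0.139, so y* = 43.
From dx/dt = 0: 1.43(1 - x*/601) = 0.018·43, giving x* = 601·(1 - 0.542) = 275.
From dy/dt = 0: 0.00608·275 - 0.522 = 0.025z*, so z* = 1.15/0.025 = 46.1.

x* ≈ 275, y* ≈ 43, z* ≈ 46.1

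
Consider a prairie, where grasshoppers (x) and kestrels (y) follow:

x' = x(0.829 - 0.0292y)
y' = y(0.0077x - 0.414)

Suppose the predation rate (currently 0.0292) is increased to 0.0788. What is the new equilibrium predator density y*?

At the interior fixed point, setting dx/dt = 0 with x > 0 fixes y* = (prey growth rate)/(xy coefficient) — independent of the other coefficients.
With the change, y* = 0.829/0.0788 = 10.5; it falls from 28.4.

y* ≈ 10.5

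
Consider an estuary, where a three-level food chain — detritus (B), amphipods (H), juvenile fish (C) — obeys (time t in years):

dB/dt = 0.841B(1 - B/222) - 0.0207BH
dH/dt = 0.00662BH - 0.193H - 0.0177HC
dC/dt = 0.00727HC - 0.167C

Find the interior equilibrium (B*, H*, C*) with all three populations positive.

B* ≈ 96.5, H* ≈ 23, C* ≈ 25.2

From dC/dt = 0: 0.00727H* = 0.167, so H* = 23.
From dB/dt = 0: 0.841(1 - B*/222) = 0.0207·23, giving B* = 222·(1 - 0.565) = 96.5.
From dH/dt = 0: 0.00662·96.5 - 0.193 = 0.0177C*, so C* = 0.446/0.0177 = 25.2.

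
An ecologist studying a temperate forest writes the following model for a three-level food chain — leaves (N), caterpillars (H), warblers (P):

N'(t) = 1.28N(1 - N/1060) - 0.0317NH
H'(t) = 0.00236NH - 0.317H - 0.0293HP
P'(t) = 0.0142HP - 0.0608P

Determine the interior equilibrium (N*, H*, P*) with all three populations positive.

N* ≈ 948, H* ≈ 4.28, P* ≈ 65.5

From dP/dt = 0: 0.0142H* = 0.0608, so H* = 4.28.
From dN/dt = 0: 1.28(1 - N*/1060) = 0.0317·4.28, giving N* = 1060·(1 - 0.106) = 948.
From dH/dt = 0: 0.00236·948 - 0.317 = 0.0293P*, so P* = 1.92/0.0293 = 65.5.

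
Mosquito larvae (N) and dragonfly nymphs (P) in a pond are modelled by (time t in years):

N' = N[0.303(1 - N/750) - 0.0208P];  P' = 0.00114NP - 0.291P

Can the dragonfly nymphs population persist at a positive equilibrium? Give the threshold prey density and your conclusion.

The predator equation gives dP/dt > 0 only when N > 0.291/0.00114 = 255.
Without the predator, N → K = 750. Since 750 > 255, the predator can invade and persist.

Threshold N = 255; K > 255, so yes, the predator persists.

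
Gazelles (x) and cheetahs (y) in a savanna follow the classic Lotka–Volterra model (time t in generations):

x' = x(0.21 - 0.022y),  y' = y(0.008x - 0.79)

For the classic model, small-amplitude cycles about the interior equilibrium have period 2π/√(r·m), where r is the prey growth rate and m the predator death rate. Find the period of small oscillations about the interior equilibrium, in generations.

T ≈ 15.4 generations

Here r = 0.21 and m = 0.79, so r·m = 0.166.
ω = √0.166 = 0.407 per generation, hence T = 2π/ω ≈ 15.4 generations.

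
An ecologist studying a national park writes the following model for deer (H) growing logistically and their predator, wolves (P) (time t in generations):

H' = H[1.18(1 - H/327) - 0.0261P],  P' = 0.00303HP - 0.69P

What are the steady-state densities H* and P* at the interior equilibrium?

From dP/dt = 0 with P > 0: 0.00303H* = 0.69, so H* = 228.
Substitute into dH/dt = 0: 1.18(1 - 228/327) = 0.0261P*.
The bracket is 0.304, giving P* = 0.358/0.0261 = 13.7.

H* ≈ 228, P* ≈ 13.7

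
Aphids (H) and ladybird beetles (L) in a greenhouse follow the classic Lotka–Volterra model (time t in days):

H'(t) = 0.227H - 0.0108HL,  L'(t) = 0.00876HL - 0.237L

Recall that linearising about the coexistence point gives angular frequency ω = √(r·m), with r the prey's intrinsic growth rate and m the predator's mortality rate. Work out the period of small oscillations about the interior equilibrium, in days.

Here r = 0.227 and m = 0.237, so r·m = 0.0538.
ω = √0.0538 = 0.232 per day, hence T = 2π/ω ≈ 27.1 days.

T ≈ 27.1 days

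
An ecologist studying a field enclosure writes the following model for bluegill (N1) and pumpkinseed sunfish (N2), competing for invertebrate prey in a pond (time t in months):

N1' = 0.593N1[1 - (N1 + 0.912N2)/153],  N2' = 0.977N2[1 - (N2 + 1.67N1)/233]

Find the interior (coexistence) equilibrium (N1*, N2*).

Setting both brackets to zero gives the nullclines N1 + 0.912N2 = 153 and 1.67N1 + N2 = 233.
Substituting N2 = 233 - 1.67N1 into the first: N1(1 - 0.912·1.67) = 153 - 0.912·233.
So N1* = -59.5/-0.523 = 114, and then N2* = 233 - 1.67·114 = 43.

N1* ≈ 114, N2* ≈ 43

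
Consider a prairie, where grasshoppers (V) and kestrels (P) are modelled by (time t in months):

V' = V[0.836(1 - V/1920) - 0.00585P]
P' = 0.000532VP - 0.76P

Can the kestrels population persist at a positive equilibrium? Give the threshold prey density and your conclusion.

The predator equation gives dP/dt > 0 only when V > 0.76/0.000532 = 1430.
Without the predator, V → K = 1920. Since 1920 > 1430, the predator can invade and persist.

Threshold V = 1430; K > 1430, so yes, the predator persists.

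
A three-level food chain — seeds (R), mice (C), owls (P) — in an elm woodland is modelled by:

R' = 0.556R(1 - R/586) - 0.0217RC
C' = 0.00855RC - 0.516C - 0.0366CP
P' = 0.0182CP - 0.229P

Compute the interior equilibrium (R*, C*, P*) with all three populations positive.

R* ≈ 298, C* ≈ 12.6, P* ≈ 55.6

From dP/dt = 0: 0.0182C* = 0.229, so C* = 12.6.
From dR/dt = 0: 0.556(1 - R*/586) = 0.0217·12.6, giving R* = 586·(1 - 0.491) = 298.
From dC/dt = 0: 0.00855·298 - 0.516 = 0.0366P*, so P* = 2.03/0.0366 = 55.6.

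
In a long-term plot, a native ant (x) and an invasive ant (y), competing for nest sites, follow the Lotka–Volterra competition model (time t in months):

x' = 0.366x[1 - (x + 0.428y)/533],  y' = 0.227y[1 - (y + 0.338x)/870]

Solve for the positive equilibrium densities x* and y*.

x* ≈ 188, y* ≈ 807

Setting both brackets to zero gives the nullclines x + 0.428y = 533 and 0.338x + y = 870.
Substituting y = 870 - 0.338x into the first: x(1 - 0.428·0.338) = 533 - 0.428·870.
So x* = 161/0.855 = 188, and then y* = 870 - 0.338·188 = 807.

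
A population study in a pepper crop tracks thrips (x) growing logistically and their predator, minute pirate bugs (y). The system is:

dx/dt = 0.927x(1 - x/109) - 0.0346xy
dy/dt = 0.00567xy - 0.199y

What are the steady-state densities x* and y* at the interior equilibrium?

From dy/dt = 0 with y > 0: 0.00567x* = 0.199, so x* = 35.1.
Substitute into dx/dt = 0: 0.927(1 - 35.1/109) = 0.0346y*.
The bracket is 0.678, giving y* = 0.629/0.0346 = 18.2.

x* ≈ 35.1, y* ≈ 18.2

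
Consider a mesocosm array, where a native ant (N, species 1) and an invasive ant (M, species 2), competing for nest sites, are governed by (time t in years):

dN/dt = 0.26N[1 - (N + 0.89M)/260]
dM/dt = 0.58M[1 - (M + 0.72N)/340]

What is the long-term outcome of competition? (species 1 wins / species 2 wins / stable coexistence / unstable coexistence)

species 2 excludes species 1

Compare the nullcline intercepts: K1/α12 = 260/0.89 = 292 < K2 = 340; K2/α21 = 340/0.72 = 472 > K1 = 260.
Since the inequalities point opposite ways, species 2 can invade but species 1 cannot.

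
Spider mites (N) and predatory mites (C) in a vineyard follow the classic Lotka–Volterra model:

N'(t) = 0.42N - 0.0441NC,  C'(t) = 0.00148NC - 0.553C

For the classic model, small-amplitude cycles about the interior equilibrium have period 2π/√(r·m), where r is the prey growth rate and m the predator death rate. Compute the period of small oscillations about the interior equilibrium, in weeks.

T ≈ 13 weeks

Here r = 0.42 and m = 0.553, so r·m = 0.232.
ω = √0.232 = 0.482 per week, hence T = 2π/ω ≈ 13 weeks.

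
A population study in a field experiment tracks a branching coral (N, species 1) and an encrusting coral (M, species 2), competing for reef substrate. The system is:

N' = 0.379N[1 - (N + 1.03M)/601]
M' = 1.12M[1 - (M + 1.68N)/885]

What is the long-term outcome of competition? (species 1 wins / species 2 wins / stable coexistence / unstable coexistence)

Compare the nullcline intercepts: K1/α12 = 601/1.03 = 583 < K2 = 885; K2/α21 = 885/1.68 = 527 < K1 = 601.
Since both are reversed, neither can invade when rare; the interior point is a saddle.

unstable coexistence (outcome depends on initial conditions)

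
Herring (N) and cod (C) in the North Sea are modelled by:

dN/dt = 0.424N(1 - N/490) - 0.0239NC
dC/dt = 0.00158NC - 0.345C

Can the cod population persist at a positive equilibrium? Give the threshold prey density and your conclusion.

Threshold N = 218; K > 218, so yes, the predator persists.

The predator equation gives dC/dt > 0 only when N > 0.345/0.00158 = 218.
Without the predator, N → K = 490. Since 490 > 218, the predator can invade and persist.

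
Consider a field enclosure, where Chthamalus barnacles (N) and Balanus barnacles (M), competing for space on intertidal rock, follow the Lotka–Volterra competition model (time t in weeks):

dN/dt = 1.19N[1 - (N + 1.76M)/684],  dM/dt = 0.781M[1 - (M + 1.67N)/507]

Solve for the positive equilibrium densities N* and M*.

Setting both brackets to zero gives the nullclines N + 1.76M = 684 and 1.67N + M = 507.
Substituting M = 507 - 1.67N into the first: N(1 - 1.76·1.67) = 684 - 1.76·507.
So N* = -208/-1.94 = 107, and then M* = 507 - 1.67·107 = 328.

N* ≈ 107, M* ≈ 328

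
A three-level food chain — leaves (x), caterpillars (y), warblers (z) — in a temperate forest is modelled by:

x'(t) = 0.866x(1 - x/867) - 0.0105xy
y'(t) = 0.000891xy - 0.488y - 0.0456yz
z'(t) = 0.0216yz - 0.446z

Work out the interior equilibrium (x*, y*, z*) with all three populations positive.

From dz/dt = 0: 0.0216y* = 0.446, so y* = 20.6.
From dx/dt = 0: 0.866(1 - x*/867) = 0.0105·20.6, giving x* = 867·(1 - 0.25) = 650.
From dy/dt = 0: 0.000891·650 - 0.488 = 0.0456z*, so z* = 0.0911/0.0456 = 2.

x* ≈ 650, y* ≈ 20.6, z* ≈ 2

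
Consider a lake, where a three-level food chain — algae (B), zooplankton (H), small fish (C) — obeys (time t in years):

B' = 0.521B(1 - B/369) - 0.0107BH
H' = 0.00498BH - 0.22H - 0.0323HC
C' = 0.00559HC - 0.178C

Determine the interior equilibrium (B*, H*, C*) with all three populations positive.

B* ≈ 128, H* ≈ 31.8, C* ≈ 12.9

From dC/dt = 0: 0.00559H* = 0.178, so H* = 31.8.
From dB/dt = 0: 0.521(1 - B*/369) = 0.0107·31.8, giving B* = 369·(1 - 0.654) = 128.
From dH/dt = 0: 0.00498·128 - 0.22 = 0.0323C*, so C* = 0.416/0.0323 = 12.9.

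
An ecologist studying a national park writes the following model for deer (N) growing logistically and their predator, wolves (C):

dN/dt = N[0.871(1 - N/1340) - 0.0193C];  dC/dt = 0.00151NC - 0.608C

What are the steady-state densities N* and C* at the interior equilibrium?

N* ≈ 403, C* ≈ 31.6

From dC/dt = 0 with C > 0: 0.00151N* = 0.608, so N* = 403.
Substitute into dN/dt = 0: 0.871(1 - 403/1340) = 0.0193C*.
The bracket is 0.7, giving C* = 0.609/0.0193 = 31.6.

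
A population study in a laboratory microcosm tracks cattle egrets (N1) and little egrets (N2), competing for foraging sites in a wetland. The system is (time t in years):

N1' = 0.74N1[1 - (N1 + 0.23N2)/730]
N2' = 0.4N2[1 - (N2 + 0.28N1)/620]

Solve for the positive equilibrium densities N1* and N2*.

Setting both brackets to zero gives the nullclines N1 + 0.23N2 = 730 and 0.28N1 + N2 = 620.
Substituting N2 = 620 - 0.28N1 into the first: N1(1 - 0.23·0.28) = 730 - 0.23·620.
So N1* = 587/0.936 = 628, and then N2* = 620 - 0.28·628 = 444.

N1* ≈ 628, N2* ≈ 444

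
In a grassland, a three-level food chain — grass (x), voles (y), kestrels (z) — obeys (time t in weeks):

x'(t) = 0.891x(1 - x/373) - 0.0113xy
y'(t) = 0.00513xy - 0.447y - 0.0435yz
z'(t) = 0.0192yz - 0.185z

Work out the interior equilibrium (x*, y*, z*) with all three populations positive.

x* ≈ 327, y* ≈ 9.64, z* ≈ 28.3

From dz/dt = 0: 0.0192y* = 0.185, so y* = 9.64.
From dx/dt = 0: 0.891(1 - x*/373) = 0.0113·9.64, giving x* = 373·(1 - 0.122) = 327.
From dy/dt = 0: 0.00513·327 - 0.447 = 0.0435z*, so z* = 1.23/0.0435 = 28.3.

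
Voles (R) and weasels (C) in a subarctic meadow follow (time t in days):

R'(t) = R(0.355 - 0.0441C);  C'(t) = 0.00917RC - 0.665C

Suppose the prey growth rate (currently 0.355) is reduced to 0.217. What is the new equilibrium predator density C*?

C* ≈ 4.92

At the interior fixed point, setting dR/dt = 0 with R > 0 fixes C* = (prey growth rate)/(RC coefficient) — independent of the other coefficients.
With the change, C* = 0.217/0.0441 = 4.92; it falls from 8.05.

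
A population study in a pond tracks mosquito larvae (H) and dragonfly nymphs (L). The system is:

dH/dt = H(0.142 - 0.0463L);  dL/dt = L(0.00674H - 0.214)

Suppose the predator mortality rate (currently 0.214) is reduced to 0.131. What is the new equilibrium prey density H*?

H* ≈ 19.4

At the interior fixed point, setting dL/dt = 0 with L > 0 fixes H* = (predator death rate)/(HL coefficient) — independent of the other coefficients.
With the change, H* = 0.131/0.00674 = 19.4; it falls from 31.8.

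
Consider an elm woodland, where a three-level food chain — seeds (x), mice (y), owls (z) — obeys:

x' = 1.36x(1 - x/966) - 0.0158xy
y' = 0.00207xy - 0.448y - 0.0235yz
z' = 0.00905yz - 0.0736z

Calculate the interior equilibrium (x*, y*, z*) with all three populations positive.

From dz/dt = 0: 0.00905y* = 0.0736, so y* = 8.13.
From dx/dt = 0: 1.36(1 - x*/966) = 0.0158·8.13, giving x* = 966·(1 - 0.0945) = 875.
From dy/dt = 0: 0.00207·875 - 0.448 = 0.0235z*, so z* = 1.36/0.0235 = 58.

x* ≈ 875, y* ≈ 8.13, z* ≈ 58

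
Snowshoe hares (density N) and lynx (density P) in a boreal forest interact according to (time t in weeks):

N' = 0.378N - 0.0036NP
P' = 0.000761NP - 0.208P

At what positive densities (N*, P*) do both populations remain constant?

Set dP/dt = 0 with P > 0: 0.000761N - 0.208 = 0, so N* = 0.208/0.000761 = 273.
Set dN/dt = 0 with N > 0: 0.378 - 0.0036P = 0, so P* = 0.378/0.0036 = 105.

N* ≈ 273, P* ≈ 105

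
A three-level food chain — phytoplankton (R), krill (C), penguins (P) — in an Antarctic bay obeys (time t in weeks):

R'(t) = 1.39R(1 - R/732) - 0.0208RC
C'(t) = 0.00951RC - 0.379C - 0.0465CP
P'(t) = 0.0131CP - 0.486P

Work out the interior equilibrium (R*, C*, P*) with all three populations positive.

From dP/dt = 0: 0.0131C* = 0.486, so C* = 37.1.
From dR/dt = 0: 1.39(1 - R*/732) = 0.0208·37.1, giving R* = 732·(1 - 0.555) = 326.
From dC/dt = 0: 0.00951·326 - 0.379 = 0.0465P*, so P* = 2.72/0.0465 = 58.4.

R* ≈ 326, C* ≈ 37.1, P* ≈ 58.4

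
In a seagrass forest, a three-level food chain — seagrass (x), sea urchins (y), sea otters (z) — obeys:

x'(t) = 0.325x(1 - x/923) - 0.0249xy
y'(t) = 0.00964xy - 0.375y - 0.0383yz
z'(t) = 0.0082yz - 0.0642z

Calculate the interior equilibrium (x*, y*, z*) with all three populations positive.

x* ≈ 369, y* ≈ 7.83, z* ≈ 83.2

From dz/dt = 0: 0.0082y* = 0.0642, so y* = 7.83.
From dx/dt = 0: 0.325(1 - x*/923) = 0.0249·7.83, giving x* = 923·(1 - 0.6) = 369.
From dy/dt = 0: 0.00964·369 - 0.375 = 0.0383z*, so z* = 3.19/0.0383 = 83.2.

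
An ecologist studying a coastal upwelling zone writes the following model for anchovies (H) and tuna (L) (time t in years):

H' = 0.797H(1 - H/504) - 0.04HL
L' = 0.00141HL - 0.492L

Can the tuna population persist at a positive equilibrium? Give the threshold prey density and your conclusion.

The predator equation gives dL/dt > 0 only when H > 0.492/0.00141 = 349.
Without the predator, H → K = 504. Since 504 > 349, the predator can invade and persist.

Threshold H = 349; K > 349, so yes, the predator persists.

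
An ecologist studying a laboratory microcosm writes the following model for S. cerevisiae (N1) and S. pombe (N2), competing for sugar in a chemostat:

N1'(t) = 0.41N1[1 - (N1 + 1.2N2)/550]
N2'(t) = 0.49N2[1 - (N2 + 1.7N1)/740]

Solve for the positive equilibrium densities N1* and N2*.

N1* ≈ 325, N2* ≈ 188

Setting both brackets to zero gives the nullclines N1 + 1.2N2 = 550 and 1.7N1 + N2 = 740.
Substituting N2 = 740 - 1.7N1 into the first: N1(1 - 1.2·1.7) = 550 - 1.2·740.
So N1* = -338/-1.04 = 325, and then N2* = 740 - 1.7·325 = 188.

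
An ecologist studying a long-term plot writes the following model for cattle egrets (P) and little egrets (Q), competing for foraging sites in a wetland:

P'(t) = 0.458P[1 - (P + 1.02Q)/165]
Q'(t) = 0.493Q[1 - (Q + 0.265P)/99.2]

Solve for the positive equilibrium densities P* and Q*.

Setting both brackets to zero gives the nullclines P + 1.02Q = 165 and 0.265P + Q = 99.2.
Substituting Q = 99.2 - 0.265P into the first: P(1 - 1.02·0.265) = 165 - 1.02·99.2.
So P* = 63.8/0.73 = 87.5, and then Q* = 99.2 - 0.265·87.5 = 76.

P* ≈ 87.5, Q* ≈ 76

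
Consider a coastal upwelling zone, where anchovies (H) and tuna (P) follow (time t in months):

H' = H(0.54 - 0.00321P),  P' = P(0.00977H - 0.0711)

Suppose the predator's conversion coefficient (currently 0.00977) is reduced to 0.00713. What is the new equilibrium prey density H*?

At the interior fixed point, setting dP/dt = 0 with P > 0 fixes H* = (predator death rate)/(HP coefficient) — independent of the other coefficients.
With the change, H* = 0.0711/0.00713 = 9.97; it rises from 7.28.

H* ≈ 9.97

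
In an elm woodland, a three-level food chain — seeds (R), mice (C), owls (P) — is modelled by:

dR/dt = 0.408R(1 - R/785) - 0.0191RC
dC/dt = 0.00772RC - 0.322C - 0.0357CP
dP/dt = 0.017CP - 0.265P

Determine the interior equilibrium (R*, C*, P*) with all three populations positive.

From dP/dt = 0: 0.017C* = 0.265, so C* = 15.6.
From dR/dt = 0: 0.408(1 - R*/785) = 0.0191·15.6, giving R* = 785·(1 - 0.73) = 212.
From dC/dt = 0: 0.00772·212 - 0.322 = 0.0357P*, so P* = 1.32/0.0357 = 36.9.

R* ≈ 212, C* ≈ 15.6, P* ≈ 36.9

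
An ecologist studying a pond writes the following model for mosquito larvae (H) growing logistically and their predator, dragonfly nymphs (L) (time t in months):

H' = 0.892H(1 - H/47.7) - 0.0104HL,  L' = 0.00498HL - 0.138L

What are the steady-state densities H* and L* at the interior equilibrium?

H* ≈ 27.7, L* ≈ 35.9

From dL/dt = 0 with L > 0: 0.00498H* = 0.138, so H* = 27.7.
Substitute into dH/dt = 0: 0.892(1 - 27.7/47.7) = 0.0104L*.
The bracket is 0.419, giving L* = 0.374/0.0104 = 35.9.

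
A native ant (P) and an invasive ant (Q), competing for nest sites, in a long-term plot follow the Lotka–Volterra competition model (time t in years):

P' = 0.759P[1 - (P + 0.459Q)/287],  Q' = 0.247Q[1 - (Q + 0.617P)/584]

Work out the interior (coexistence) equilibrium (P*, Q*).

Setting both brackets to zero gives the nullclines P + 0.459Q = 287 and 0.617P + Q = 584.
Substituting Q = 584 - 0.617P into the first: P(1 - 0.459·0.617) = 287 - 0.459·584.
So P* = 18.9/0.717 = 26.4, and then Q* = 584 - 0.617·26.4 = 568.

P* ≈ 26.4, Q* ≈ 568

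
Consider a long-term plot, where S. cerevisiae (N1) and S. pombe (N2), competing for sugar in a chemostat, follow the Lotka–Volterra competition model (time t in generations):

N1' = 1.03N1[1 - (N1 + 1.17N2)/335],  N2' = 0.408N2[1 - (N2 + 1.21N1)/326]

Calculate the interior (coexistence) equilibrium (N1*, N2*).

N1* ≈ 112, N2* ≈ 191

Setting both brackets to zero gives the nullclines N1 + 1.17N2 = 335 and 1.21N1 + N2 = 326.
Substituting N2 = 326 - 1.21N1 into the first: N1(1 - 1.17·1.21) = 335 - 1.17·326.
So N1* = -46.4/-0.416 = 112, and then N2* = 326 - 1.21·112 = 191.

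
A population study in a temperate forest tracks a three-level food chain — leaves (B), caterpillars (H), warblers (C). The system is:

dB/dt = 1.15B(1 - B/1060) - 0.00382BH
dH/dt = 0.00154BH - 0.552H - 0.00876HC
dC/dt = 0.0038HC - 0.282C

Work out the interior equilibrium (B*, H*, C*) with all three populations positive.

From dC/dt = 0: 0.0038H* = 0.282, so H* = 74.2.
From dB/dt = 0: 1.15(1 - B*/1060) = 0.00382·74.2, giving B* = 1060·(1 - 0.247) = 799.
From dH/dt = 0: 0.00154·799 - 0.552 = 0.00876C*, so C* = 0.678/0.00876 = 77.4.

B* ≈ 799, H* ≈ 74.2, C* ≈ 77.4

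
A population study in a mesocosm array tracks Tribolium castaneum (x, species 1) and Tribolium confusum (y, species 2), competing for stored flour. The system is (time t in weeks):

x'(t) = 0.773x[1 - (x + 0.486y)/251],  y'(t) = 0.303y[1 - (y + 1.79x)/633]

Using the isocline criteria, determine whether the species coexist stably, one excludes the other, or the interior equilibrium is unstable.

species 2 excludes species 1

Compare the nullcline intercepts: K1/α12 = 251/0.486 = 516 < K2 = 633; K2/α21 = 633/1.79 = 354 > K1 = 251.
Since the inequalities point opposite ways, species 2 can invade but species 1 cannot.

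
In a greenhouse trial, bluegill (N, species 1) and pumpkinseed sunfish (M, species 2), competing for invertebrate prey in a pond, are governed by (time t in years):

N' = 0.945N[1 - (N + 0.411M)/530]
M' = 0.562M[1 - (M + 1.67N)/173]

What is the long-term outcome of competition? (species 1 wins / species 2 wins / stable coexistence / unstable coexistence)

species 1 excludes species 2

Compare the nullcline intercepts: K1/α12 = 530/0.411 = 1290 > K2 = 173; K2/α21 = 173/1.67 = 104 < K1 = 530.
Since the inequalities point opposite ways, species 1 can invade but species 2 cannot.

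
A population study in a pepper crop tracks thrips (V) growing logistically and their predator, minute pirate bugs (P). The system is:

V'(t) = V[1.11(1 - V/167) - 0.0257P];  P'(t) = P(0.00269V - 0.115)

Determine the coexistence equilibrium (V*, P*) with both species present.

V* ≈ 42.8, P* ≈ 32.1

From dP/dt = 0 with P > 0: 0.00269V* = 0.115, so V* = 42.8.
Substitute into dV/dt = 0: 1.11(1 - 42.8/167) = 0.0257P*.
The bracket is 0.744, giving P* = 0.826/0.0257 = 32.1.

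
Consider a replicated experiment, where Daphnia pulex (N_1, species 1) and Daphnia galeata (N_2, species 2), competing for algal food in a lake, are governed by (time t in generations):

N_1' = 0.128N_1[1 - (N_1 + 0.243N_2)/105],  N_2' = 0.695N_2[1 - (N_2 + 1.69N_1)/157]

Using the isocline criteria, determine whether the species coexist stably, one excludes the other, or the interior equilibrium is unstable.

species 1 excludes species 2

Compare the nullcline intercepts: K1/α12 = 105/0.243 = 432 > K2 = 157; K2/α21 = 157/1.69 = 92.9 < K1 = 105.
Since the inequalities point opposite ways, species 1 can invade but species 2 cannot.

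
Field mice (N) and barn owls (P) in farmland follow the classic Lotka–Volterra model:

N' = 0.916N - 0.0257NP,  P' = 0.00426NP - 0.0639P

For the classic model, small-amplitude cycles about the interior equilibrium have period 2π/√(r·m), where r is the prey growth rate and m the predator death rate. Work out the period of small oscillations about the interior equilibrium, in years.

Here r = 0.916 and m = 0.0639, so r·m = 0.0585.
ω = √0.0585 = 0.242 per year, hence T = 2π/ω ≈ 26 years.

T ≈ 26 years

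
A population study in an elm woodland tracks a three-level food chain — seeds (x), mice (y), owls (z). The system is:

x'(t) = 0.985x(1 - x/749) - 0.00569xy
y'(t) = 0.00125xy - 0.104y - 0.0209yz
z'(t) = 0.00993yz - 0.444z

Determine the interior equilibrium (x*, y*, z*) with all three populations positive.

From dz/dt = 0: 0.00993y* = 0.444, so y* = 44.7.
From dx/dt = 0: 0.985(1 - x*/749) = 0.00569·44.7, giving x* = 749·(1 - 0.258) = 556.
From dy/dt = 0: 0.00125·556 - 0.104 = 0.0209z*, so z* = 0.59/0.0209 = 28.2.

x* ≈ 556, y* ≈ 44.7, z* ≈ 28.2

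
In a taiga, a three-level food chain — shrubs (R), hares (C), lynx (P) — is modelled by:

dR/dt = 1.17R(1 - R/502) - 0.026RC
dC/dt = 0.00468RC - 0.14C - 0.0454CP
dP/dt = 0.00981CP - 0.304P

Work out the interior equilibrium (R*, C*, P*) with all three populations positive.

From dP/dt = 0: 0.00981C* = 0.304, so C* = 31.
From dR/dt = 0: 1.17(1 - R*/502) = 0.026·31, giving R* = 502·(1 - 0.689) = 156.
From dC/dt = 0: 0.00468·156 - 0.14 = 0.0454P*, so P* = 0.591/0.0454 = 13.

R* ≈ 156, C* ≈ 31, P* ≈ 13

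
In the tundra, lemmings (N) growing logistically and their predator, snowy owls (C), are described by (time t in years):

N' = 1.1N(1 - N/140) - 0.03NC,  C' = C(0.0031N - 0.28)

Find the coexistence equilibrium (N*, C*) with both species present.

N* ≈ 90.3, C* ≈ 13

From dC/dt = 0 with C > 0: 0.0031N* = 0.28, so N* = 90.3.
Substitute into dN/dt = 0: 1.1(1 - 90.3/140) = 0.03C*.
The bracket is 0.355, giving C* = 0.39/0.03 = 13.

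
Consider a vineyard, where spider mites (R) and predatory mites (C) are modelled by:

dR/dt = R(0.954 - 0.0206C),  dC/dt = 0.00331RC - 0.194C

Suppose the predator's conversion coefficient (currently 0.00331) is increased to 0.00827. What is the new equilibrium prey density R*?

At the interior fixed point, setting dC/dt = 0 with C > 0 fixes R* = (predator death rate)/(RC coefficient) — independent of the other coefficients.
With the change, R* = 0.194/0.00827 = 23.5; it falls from 58.6.

R* ≈ 23.5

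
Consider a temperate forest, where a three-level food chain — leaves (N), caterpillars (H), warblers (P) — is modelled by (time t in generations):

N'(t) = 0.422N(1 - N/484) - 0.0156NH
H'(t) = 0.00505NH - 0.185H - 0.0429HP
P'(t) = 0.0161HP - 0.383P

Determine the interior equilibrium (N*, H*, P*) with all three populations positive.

From dP/dt = 0: 0.0161H* = 0.383, so H* = 23.8.
From dN/dt = 0: 0.422(1 - N*/484) = 0.0156·23.8, giving N* = 484·(1 - 0.879) = 58.4.
From dH/dt = 0: 0.00505·58.4 - 0.185 = 0.0429P*, so P* = 0.11/0.0429 = 2.56.

N* ≈ 58.4, H* ≈ 23.8, P* ≈ 2.56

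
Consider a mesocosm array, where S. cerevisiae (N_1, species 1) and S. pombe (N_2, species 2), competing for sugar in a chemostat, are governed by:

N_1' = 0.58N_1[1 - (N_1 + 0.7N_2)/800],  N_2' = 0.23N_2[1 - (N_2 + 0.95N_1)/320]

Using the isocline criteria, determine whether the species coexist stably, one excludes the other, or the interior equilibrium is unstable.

Compare the nullcline intercepts: K1/α12 = 800/0.7 = 1140 > K2 = 320; K2/α21 = 320/0.95 = 337 < K1 = 800.
Since the inequalities point opposite ways, species 1 can invade but species 2 cannot.

species 1 excludes species 2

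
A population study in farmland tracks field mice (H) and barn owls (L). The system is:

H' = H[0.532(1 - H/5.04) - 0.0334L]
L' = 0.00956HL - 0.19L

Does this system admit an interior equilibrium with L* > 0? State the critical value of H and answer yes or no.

The predator equation gives dL/dt > 0 only when H > 0.19/0.00956 = 19.9.
Without the predator, H → K = 5.04. Since 5.04 < 19.9, the predator cannot invade.

Threshold H = 19.9; K < 19.9, so no, the predator goes extinct.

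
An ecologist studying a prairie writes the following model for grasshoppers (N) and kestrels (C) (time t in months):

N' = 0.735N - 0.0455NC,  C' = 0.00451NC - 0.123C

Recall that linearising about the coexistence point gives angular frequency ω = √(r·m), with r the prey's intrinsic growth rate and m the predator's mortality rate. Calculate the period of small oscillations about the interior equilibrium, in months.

Here r = 0.735 and m = 0.123, so r·m = 0.0904.
ω = √0.0904 = 0.301 per month, hence T = 2π/ω ≈ 20.9 months.

T ≈ 20.9 months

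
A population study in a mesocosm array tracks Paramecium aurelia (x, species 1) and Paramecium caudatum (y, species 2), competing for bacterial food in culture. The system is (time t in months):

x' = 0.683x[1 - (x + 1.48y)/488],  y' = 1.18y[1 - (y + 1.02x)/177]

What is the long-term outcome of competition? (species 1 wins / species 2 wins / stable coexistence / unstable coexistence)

Compare the nullcline intercepts: K1/α12 = 488/1.48 = 330 > K2 = 177; K2/α21 = 177/1.02 = 174 < K1 = 488.
Since the inequalities point opposite ways, species 1 can invade but species 2 cannot.

species 1 excludes species 2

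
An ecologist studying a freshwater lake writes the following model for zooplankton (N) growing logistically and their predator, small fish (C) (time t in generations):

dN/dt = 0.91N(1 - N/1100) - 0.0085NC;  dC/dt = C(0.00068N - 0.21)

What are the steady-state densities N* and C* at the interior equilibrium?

From dC/dt = 0 with C > 0: 0.00068N* = 0.21, so N* = 309.
Substitute into dN/dt = 0: 0.91(1 - 309/1100) = 0.0085C*.
The bracket is 0.719, giving C* = 0.655/0.0085 = 77.

N* ≈ 309, C* ≈ 77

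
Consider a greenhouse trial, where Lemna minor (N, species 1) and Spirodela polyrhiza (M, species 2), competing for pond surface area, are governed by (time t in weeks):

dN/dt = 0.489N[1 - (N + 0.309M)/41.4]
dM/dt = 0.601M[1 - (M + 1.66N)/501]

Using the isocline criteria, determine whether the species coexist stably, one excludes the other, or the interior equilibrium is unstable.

species 2 excludes species 1

Compare the nullcline intercepts: K1/α12 = 41.4/0.309 = 134 < K2 = 501; K2/α21 = 501/1.66 = 302 > K1 = 41.4.
Since the inequalities point opposite ways, species 2 can invade but species 1 cannot.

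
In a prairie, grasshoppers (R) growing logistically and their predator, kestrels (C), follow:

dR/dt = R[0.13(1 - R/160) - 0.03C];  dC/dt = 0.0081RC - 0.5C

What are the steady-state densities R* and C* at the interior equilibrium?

From dC/dt = 0 with C > 0: 0.0081R* = 0.5, so R* = 61.7.
Substitute into dR/dt = 0: 0.13(1 - 61.7/160) = 0.03C*.
The bracket is 0.614, giving C* = 0.0798/0.03 = 2.66.

R* ≈ 61.7, C* ≈ 2.66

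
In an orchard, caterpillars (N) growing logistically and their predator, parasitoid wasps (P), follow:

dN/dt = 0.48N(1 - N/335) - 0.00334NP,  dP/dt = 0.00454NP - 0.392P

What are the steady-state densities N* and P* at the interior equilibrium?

N* ≈ 86.3, P* ≈ 107

From dP/dt = 0 with P > 0: 0.00454N* = 0.392, so N* = 86.3.
Substitute into dN/dt = 0: 0.48(1 - 86.3/335) = 0.00334P*.
The bracket is 0.742, giving P* = 0.356/0.00334 = 107.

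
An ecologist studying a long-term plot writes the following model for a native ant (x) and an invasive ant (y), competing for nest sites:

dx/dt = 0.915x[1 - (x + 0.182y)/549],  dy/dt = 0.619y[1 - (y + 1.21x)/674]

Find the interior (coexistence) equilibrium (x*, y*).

x* ≈ 547, y* ≈ 12.5

Setting both brackets to zero gives the nullclines x + 0.182y = 549 and 1.21x + y = 674.
Substituting y = 674 - 1.21x into the first: x(1 - 0.182·1.21) = 549 - 0.182·674.
So x* = 426/0.78 = 547, and then y* = 674 - 1.21·547 = 12.5.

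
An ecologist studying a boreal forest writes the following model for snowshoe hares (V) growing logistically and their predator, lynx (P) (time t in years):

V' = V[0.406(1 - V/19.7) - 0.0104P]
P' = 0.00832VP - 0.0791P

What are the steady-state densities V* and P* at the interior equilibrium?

From dP/dt = 0 with P > 0: 0.00832V* = 0.0791, so V* = 9.51.
Substitute into dV/dt = 0: 0.406(1 - 9.51/19.7) = 0.0104P*.
The bracket is 0.517, giving P* = 0.21/0.0104 = 20.2.

V* ≈ 9.51, P* ≈ 20.2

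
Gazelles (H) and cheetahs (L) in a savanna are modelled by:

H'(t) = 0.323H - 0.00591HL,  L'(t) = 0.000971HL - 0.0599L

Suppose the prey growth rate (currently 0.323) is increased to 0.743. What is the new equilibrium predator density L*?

L* ≈ 126

At the interior fixed point, setting dH/dt = 0 with H > 0 fixes L* = (prey growth rate)/(HL coefficient) — independent of the other coefficients.
With the change, L* = 0.743/0.00591 = 126; it rises from 54.7.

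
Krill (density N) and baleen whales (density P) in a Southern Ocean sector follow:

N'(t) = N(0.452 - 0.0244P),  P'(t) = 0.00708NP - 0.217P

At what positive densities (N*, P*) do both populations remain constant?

N* ≈ 30.6, P* ≈ 18.5

Set dP/dt = 0 with P > 0: 0.00708N - 0.217 = 0, so N* = 0.217/0.00708 = 30.6.
Set dN/dt = 0 with N > 0: 0.452 - 0.0244P = 0, so P* = 0.452/0.0244 = 18.5.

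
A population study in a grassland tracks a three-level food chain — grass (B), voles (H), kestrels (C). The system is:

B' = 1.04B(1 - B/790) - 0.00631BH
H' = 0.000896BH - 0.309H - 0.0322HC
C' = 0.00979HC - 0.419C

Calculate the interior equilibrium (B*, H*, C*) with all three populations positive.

B* ≈ 585, H* ≈ 42.8, C* ≈ 6.68

From dC/dt = 0: 0.00979H* = 0.419, so H* = 42.8.
From dB/dt = 0: 1.04(1 - B*/790) = 0.00631·42.8, giving B* = 790·(1 - 0.26) = 585.
From dH/dt = 0: 0.000896·585 - 0.309 = 0.0322C*, so C* = 0.215/0.0322 = 6.68.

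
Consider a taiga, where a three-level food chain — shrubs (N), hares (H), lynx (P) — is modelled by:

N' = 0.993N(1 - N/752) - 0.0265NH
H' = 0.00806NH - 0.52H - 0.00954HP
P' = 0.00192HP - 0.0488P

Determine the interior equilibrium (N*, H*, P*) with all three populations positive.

N* ≈ 242, H* ≈ 25.4, P* ≈ 150

From dP/dt = 0: 0.00192H* = 0.0488, so H* = 25.4.
From dN/dt = 0: 0.993(1 - N*/752) = 0.0265·25.4, giving N* = 752·(1 - 0.678) = 242.
From dH/dt = 0: 0.00806·242 - 0.52 = 0.00954P*, so P* = 1.43/0.00954 = 150.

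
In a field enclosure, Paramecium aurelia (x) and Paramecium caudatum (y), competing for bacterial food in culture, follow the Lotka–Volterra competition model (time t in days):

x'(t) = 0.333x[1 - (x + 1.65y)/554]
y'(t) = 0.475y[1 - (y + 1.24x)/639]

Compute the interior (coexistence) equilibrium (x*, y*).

x* ≈ 478, y* ≈ 45.9

Setting both brackets to zero gives the nullclines x + 1.65y = 554 and 1.24x + y = 639.
Substituting y = 639 - 1.24x into the first: x(1 - 1.65·1.24) = 554 - 1.65·639.
So x* = -500/-1.05 = 478, and then y* = 639 - 1.24·478 = 45.9.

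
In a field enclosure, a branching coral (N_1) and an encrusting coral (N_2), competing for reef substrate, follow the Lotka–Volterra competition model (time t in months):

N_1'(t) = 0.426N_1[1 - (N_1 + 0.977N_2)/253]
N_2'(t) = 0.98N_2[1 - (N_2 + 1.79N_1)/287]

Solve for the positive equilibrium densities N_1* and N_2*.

Setting both brackets to zero gives the nullclines N_1 + 0.977N_2 = 253 and 1.79N_1 + N_2 = 287.
Substituting N_2 = 287 - 1.79N_1 into the first: N_1(1 - 0.977·1.79) = 253 - 0.977·287.
So N_1* = -27.4/-0.749 = 36.6, and then N_2* = 287 - 1.79·36.6 = 222.

N_1* ≈ 36.6, N_2* ≈ 222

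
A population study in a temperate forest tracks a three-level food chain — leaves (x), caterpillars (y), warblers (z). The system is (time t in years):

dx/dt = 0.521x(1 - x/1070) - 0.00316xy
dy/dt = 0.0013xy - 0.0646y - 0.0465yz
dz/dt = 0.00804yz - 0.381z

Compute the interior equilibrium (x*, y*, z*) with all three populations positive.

From dz/dt = 0: 0.00804y* = 0.381, so y* = 47.4.
From dx/dt = 0: 0.521(1 - x*/1070) = 0.00316·47.4, giving x* = 1070·(1 - 0.287) = 762.
From dy/dt = 0: 0.0013·762 - 0.0646 = 0.0465z*, so z* = 0.927/0.0465 = 19.9.

x* ≈ 762, y* ≈ 47.4, z* ≈ 19.9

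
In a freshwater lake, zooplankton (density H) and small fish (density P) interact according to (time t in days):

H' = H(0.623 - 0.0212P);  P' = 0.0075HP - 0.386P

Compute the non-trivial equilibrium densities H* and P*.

H* ≈ 51.5, P* ≈ 29.4

Set dP/dt = 0 with P > 0: 0.0075H - 0.386 = 0, so H* = 0.386/0.0075 = 51.5.
Set dH/dt = 0 with H > 0: 0.623 - 0.0212P = 0, so P* = 0.623/0.0212 = 29.4.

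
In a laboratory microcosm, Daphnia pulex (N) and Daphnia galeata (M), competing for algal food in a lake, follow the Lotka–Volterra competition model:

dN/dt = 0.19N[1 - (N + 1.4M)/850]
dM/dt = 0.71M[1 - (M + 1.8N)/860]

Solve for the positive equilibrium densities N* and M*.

N* ≈ 233, M* ≈ 441

Setting both brackets to zero gives the nullclines N + 1.4M = 850 and 1.8N + M = 860.
Substituting M = 860 - 1.8N into the first: N(1 - 1.4·1.8) = 850 - 1.4·860.
So N* = -354/-1.52 = 233, and then M* = 860 - 1.8·233 = 441.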